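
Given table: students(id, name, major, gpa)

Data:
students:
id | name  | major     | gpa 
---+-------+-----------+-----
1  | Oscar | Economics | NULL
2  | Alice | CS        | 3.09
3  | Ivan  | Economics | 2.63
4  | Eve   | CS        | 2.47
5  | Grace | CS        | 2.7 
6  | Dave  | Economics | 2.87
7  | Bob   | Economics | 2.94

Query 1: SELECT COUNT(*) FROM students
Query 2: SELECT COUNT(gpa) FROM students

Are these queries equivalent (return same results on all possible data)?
No, not equivalent

Query 1 returns: [(7,)]
Query 2 returns: [(6,)]

Reason: COUNT(*) includes NULLs, COUNT(column) excludes them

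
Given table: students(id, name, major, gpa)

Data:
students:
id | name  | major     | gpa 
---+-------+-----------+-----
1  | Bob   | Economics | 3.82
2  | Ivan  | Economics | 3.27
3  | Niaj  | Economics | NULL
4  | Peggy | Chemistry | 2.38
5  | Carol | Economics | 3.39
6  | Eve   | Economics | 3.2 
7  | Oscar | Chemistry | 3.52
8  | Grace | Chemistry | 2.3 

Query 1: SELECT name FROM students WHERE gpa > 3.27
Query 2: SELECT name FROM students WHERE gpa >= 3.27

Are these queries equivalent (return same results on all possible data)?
No, not equivalent

Query 1 returns: [('Bob',), ('Carol',), ('Oscar',)]
Query 2 returns: [('Bob',), ('Ivan',), ('Carol',), ('Oscar',)]

Reason: > vs >= gives different results when gpa = 3.27 exists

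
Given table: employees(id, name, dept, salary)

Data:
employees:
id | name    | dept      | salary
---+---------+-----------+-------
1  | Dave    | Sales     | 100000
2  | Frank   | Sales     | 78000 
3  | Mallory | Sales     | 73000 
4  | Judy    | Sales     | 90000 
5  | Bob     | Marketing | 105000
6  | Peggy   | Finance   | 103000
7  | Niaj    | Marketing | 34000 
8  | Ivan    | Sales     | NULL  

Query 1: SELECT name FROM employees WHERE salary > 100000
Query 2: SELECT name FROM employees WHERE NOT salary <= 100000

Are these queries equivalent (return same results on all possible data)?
Yes, equivalent

Both queries return: [('Bob',), ('Peggy',)]

Reason: Both filter salary > 100000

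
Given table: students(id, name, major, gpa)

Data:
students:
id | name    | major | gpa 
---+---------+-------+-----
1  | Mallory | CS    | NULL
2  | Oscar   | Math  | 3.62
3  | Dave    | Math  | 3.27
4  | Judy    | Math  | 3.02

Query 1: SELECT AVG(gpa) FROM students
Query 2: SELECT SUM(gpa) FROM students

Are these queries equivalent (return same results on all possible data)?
No, not equivalent

Query 1 returns: [(3.3033333333333332,)]
Query 2 returns: [(9.91,)]

Reason: AVG vs SUM give different aggregate values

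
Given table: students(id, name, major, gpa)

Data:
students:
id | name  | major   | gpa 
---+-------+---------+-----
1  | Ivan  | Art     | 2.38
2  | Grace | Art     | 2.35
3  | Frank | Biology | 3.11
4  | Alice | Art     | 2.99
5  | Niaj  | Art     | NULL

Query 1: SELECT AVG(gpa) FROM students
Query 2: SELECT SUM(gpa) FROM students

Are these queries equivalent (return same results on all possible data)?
No, not equivalent

Query 1 returns: [(2.7075,)]
Query 2 returns: [(10.83,)]

Reason: AVG vs SUM give different aggregate values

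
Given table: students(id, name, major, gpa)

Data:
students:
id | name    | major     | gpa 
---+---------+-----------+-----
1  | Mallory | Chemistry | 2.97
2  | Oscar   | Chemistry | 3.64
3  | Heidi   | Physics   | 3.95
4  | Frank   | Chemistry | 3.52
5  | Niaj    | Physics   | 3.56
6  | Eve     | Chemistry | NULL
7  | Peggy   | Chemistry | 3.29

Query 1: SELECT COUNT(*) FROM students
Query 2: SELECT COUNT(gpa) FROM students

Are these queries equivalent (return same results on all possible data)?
No, not equivalent

Query 1 returns: [(7,)]
Query 2 returns: [(6,)]

Reason: COUNT(*) includes NULLs, COUNT(column) excludes them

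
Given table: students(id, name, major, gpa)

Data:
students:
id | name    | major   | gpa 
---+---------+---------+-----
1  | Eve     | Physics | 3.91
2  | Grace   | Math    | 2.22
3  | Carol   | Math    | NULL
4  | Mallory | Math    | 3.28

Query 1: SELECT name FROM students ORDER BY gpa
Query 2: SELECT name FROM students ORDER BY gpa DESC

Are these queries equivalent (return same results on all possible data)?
No, not equivalent

Query 1 returns: [('Carol',), ('Grace',), ('Mallory',), ('Eve',)]
Query 2 returns: [('Eve',), ('Mallory',), ('Grace',), ('Carol',)]

Reason: ASC vs DESC gives opposite ordering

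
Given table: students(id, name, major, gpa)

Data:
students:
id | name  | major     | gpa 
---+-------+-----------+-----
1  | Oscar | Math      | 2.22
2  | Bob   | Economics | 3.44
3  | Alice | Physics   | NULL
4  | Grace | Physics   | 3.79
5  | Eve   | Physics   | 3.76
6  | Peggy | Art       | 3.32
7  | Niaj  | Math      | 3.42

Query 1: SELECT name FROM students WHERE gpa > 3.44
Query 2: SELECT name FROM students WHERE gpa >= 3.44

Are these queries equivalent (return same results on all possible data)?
No, not equivalent

Query 1 returns: [('Grace',), ('Eve',)]
Query 2 returns: [('Bob',), ('Grace',), ('Eve',)]

Reason: > vs >= gives different results when gpa = 3.44 exists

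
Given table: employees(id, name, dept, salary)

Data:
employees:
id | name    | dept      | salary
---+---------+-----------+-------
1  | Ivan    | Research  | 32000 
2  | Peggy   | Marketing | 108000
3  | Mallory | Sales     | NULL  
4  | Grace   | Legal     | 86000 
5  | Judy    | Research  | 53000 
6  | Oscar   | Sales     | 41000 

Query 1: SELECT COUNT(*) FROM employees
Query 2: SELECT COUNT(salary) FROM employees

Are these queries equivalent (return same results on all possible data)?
No, not equivalent

Query 1 returns: [(6,)]
Query 2 returns: [(5,)]

Reason: COUNT(*) includes NULLs, COUNT(column) excludes them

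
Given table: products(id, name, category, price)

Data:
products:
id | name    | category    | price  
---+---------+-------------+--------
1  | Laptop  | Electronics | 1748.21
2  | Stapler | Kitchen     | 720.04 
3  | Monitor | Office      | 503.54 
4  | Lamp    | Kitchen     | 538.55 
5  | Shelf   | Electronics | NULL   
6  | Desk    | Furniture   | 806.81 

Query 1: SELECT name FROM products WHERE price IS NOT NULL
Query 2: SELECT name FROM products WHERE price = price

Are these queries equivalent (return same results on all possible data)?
Yes, equivalent

Both queries return: [('Desk',), ('Lamp',), ('Laptop',), ('Monitor',), ('Stapler',)]

Reason: IS NOT NULL vs self-equality (both exclude NULLs)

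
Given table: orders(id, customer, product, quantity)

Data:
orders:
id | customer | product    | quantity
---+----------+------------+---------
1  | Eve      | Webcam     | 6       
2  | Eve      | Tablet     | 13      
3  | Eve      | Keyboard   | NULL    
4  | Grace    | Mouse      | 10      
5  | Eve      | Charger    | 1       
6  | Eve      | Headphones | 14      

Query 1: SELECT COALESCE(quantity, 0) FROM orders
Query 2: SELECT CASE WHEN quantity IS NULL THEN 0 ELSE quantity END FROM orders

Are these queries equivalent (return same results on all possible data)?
Yes, equivalent

Both queries return: [(0,), (1,), (6,), (10,), (13,), (14,)]

Reason: COALESCE vs CASE for NULL handling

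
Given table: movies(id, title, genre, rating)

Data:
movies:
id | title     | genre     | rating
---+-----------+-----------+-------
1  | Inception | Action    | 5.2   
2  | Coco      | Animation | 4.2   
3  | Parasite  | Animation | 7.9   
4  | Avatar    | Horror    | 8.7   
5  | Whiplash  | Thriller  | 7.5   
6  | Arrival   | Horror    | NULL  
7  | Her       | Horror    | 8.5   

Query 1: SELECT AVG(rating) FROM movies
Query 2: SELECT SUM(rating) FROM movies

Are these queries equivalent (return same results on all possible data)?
No, not equivalent

Query 1 returns: [(7.0,)]
Query 2 returns: [(42.0,)]

Reason: AVG vs SUM give different aggregate values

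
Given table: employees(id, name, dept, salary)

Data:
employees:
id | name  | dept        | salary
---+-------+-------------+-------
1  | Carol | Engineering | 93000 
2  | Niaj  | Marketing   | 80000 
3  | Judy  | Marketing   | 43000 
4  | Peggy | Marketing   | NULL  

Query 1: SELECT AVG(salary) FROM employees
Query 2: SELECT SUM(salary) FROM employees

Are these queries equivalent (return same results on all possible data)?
No, not equivalent

Query 1 returns: [(72000.0,)]
Query 2 returns: [(216000,)]

Reason: AVG vs SUM give different aggregate values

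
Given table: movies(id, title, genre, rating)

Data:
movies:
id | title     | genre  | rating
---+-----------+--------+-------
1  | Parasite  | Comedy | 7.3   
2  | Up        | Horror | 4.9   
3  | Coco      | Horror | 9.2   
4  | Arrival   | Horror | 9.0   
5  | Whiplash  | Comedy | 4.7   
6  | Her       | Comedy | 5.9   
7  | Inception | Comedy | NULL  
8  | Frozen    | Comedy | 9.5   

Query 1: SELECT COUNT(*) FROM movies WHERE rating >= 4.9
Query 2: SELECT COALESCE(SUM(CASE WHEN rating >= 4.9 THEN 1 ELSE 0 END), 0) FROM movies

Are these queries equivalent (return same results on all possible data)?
Yes, equivalent

Both queries return: [(6,)]

Reason: COUNT with WHERE vs conditional SUM (COALESCE handles empty-table NULL)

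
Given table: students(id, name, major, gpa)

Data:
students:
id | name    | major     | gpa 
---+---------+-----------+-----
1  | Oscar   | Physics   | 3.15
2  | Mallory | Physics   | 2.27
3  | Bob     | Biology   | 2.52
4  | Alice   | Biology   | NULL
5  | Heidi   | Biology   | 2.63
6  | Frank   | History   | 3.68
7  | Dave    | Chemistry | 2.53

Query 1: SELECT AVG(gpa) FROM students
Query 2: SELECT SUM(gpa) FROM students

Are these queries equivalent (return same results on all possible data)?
No, not equivalent

Query 1 returns: [(2.796666666666667,)]
Query 2 returns: [(16.78,)]

Reason: AVG vs SUM give different aggregate values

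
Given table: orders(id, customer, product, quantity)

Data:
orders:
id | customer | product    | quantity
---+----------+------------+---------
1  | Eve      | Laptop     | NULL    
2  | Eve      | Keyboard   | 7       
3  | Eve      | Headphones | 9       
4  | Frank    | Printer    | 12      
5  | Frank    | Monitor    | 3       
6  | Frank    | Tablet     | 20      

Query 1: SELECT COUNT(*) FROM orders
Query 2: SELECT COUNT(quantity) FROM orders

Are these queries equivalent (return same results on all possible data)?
No, not equivalent

Query 1 returns: [(6,)]
Query 2 returns: [(5,)]

Reason: COUNT(*) includes NULLs, COUNT(column) excludes them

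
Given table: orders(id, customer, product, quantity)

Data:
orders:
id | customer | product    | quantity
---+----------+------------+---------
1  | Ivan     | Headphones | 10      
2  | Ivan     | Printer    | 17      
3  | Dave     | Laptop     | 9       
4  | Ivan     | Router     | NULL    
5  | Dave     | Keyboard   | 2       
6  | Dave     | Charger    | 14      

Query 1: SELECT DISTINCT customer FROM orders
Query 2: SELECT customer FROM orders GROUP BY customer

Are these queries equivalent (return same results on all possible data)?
Yes, equivalent

Both queries return: [('Dave',), ('Ivan',)]

Reason: Both get unique customers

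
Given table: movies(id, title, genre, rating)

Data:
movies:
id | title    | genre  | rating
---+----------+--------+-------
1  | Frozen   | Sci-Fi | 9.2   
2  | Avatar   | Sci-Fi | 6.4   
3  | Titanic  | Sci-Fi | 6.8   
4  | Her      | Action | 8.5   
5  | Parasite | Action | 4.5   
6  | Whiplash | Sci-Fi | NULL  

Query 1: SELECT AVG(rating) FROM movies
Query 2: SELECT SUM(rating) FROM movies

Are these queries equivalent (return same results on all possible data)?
No, not equivalent

Query 1 returns: [(7.08,)]
Query 2 returns: [(35.4,)]

Reason: AVG vs SUM give different aggregate values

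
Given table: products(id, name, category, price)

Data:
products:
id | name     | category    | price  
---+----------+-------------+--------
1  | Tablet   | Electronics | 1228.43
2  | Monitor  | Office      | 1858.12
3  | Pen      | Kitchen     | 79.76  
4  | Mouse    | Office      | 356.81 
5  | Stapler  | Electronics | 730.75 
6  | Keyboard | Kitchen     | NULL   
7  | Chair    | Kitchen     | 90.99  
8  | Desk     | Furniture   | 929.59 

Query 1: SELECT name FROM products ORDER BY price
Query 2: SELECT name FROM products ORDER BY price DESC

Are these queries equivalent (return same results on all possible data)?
No, not equivalent

Query 1 returns: [('Keyboard',), ('Pen',), ('Chair',), ('Mouse',), ('Stapler',), ('Desk',), ('Tablet',), ('Monitor',)]
Query 2 returns: [('Monitor',), ('Tablet',), ('Desk',), ('Stapler',), ('Mouse',), ('Chair',), ('Pen',), ('Keyboard',)]

Reason: ASC vs DESC gives opposite ordering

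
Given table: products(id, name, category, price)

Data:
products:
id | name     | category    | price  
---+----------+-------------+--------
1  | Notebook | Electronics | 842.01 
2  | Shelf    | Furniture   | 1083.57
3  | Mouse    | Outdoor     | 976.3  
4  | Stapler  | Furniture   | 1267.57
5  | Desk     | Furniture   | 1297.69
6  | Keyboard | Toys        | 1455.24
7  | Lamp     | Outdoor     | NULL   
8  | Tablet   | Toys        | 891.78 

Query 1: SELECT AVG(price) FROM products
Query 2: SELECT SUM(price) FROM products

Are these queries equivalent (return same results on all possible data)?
No, not equivalent

Query 1 returns: [(1116.3085714285714,)]
Query 2 returns: [(7814.16,)]

Reason: AVG vs SUM give different aggregate values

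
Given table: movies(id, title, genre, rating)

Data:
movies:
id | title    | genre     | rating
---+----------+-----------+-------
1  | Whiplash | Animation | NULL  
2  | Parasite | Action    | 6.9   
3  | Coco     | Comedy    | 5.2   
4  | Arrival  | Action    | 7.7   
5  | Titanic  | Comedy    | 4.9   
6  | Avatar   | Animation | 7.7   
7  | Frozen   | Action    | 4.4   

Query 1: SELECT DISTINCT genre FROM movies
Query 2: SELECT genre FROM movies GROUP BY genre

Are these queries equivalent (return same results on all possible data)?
Yes, equivalent

Both queries return: [('Action',), ('Animation',), ('Comedy',)]

Reason: Both get unique genres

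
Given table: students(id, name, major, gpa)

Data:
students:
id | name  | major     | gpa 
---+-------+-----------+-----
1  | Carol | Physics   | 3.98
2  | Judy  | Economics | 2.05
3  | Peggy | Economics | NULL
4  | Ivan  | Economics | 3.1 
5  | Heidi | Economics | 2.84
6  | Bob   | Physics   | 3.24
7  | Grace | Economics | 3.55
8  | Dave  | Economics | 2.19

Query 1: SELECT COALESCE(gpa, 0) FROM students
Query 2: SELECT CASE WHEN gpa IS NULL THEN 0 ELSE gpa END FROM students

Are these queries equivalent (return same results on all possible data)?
Yes, equivalent

Both queries return: [(0,), (2.05,), (2.19,), (2.84,), (3.1,), (3.24,), (3.55,), (3.98,)]

Reason: COALESCE vs CASE for NULL handling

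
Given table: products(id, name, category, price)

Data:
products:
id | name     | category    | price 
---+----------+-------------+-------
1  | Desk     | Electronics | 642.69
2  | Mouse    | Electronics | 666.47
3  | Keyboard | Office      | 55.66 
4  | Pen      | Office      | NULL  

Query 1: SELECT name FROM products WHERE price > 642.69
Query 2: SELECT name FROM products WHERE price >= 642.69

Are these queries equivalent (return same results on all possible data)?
No, not equivalent

Query 1 returns: [('Mouse',)]
Query 2 returns: [('Desk',), ('Mouse',)]

Reason: > vs >= gives different results when price = 642.69 exists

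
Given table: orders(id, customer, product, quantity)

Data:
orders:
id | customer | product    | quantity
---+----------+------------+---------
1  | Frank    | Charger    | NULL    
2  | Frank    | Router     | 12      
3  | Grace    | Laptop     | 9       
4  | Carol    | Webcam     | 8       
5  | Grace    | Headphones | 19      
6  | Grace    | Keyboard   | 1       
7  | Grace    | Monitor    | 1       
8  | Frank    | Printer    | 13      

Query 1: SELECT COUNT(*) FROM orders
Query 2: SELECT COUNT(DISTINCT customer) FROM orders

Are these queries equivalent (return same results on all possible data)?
No, not equivalent

Query 1 returns: [(8,)]
Query 2 returns: [(3,)]

Reason: COUNT(*) counts rows, COUNT(DISTINCT customer) counts unique customers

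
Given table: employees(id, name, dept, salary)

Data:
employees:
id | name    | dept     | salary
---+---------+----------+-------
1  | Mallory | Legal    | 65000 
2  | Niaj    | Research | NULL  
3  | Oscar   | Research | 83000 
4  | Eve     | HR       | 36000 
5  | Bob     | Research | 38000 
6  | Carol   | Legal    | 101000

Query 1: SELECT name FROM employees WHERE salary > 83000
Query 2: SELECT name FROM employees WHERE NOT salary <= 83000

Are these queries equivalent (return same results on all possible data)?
Yes, equivalent

Both queries return: [('Carol',)]

Reason: Both filter salary > 83000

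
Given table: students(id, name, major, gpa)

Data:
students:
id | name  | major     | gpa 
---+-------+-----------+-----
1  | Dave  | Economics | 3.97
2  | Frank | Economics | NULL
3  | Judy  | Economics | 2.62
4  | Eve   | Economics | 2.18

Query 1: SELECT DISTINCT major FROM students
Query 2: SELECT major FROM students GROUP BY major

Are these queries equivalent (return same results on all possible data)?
Yes, equivalent

Both queries return: [('Economics',)]

Reason: Both get unique majors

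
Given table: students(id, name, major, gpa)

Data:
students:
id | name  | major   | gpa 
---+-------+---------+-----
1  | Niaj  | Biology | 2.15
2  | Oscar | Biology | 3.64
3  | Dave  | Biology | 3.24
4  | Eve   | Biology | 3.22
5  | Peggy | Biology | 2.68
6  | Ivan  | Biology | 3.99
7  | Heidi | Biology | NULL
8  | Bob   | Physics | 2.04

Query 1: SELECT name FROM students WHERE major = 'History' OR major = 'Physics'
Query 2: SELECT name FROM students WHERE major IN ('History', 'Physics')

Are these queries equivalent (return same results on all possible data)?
Yes, equivalent

Both queries return: [('Bob',)]

Reason: OR vs IN are equivalent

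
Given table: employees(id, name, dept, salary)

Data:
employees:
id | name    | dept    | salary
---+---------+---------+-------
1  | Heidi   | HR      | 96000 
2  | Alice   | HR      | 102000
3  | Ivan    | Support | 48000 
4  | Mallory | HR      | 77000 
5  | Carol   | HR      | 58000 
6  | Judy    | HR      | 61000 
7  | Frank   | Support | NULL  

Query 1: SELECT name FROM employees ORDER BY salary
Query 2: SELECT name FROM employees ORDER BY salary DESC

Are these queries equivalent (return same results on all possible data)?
No, not equivalent

Query 1 returns: [('Frank',), ('Ivan',), ('Carol',), ('Judy',), ('Mallory',), ('Heidi',), ('Alice',)]
Query 2 returns: [('Alice',), ('Heidi',), ('Mallory',), ('Judy',), ('Carol',), ('Ivan',), ('Frank',)]

Reason: ASC vs DESC gives opposite ordering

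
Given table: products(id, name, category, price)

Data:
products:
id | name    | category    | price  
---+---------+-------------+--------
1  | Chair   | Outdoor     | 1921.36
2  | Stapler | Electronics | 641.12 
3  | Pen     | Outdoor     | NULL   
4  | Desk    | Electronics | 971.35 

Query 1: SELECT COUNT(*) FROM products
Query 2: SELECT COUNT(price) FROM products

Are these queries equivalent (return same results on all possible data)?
No, not equivalent

Query 1 returns: [(4,)]
Query 2 returns: [(3,)]

Reason: COUNT(*) includes NULLs, COUNT(column) excludes them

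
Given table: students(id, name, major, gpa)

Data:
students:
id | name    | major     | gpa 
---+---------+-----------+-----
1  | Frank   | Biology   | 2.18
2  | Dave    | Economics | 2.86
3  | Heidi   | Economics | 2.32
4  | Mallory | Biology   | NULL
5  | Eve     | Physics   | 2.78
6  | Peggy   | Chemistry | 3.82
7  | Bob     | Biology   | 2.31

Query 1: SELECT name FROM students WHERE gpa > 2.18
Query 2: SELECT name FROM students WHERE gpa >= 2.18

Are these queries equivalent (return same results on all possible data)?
No, not equivalent

Query 1 returns: [('Dave',), ('Heidi',), ('Eve',), ('Peggy',), ('Bob',)]
Query 2 returns: [('Frank',), ('Dave',), ('Heidi',), ('Eve',), ('Peggy',), ('Bob',)]

Reason: > vs >= gives different results when gpa = 2.18 exists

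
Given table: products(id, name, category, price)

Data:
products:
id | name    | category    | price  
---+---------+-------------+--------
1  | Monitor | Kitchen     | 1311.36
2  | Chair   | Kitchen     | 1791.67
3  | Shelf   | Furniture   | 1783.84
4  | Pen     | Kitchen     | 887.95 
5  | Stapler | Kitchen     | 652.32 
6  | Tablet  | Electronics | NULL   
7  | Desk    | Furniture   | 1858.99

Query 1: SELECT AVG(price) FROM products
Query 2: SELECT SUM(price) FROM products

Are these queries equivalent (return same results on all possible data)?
No, not equivalent

Query 1 returns: [(1381.0216666666665,)]
Query 2 returns: [(8286.13,)]

Reason: AVG vs SUM give different aggregate values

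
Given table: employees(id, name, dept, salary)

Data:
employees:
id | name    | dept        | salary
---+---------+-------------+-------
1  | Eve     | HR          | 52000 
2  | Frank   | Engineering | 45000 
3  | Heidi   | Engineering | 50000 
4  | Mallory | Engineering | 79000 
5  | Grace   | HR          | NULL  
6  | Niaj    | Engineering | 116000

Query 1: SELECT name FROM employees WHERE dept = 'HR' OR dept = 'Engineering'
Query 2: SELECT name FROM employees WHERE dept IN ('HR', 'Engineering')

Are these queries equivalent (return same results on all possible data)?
Yes, equivalent

Both queries return: [('Eve',), ('Frank',), ('Grace',), ('Heidi',), ('Mallory',), ('Niaj',)]

Reason: OR vs IN are equivalent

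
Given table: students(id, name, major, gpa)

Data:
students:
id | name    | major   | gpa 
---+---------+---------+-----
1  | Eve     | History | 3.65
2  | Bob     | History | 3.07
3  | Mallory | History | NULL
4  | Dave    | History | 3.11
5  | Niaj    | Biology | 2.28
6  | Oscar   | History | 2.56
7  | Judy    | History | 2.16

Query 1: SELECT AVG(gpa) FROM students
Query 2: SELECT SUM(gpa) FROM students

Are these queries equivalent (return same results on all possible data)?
No, not equivalent

Query 1 returns: [(2.8049999999999997,)]
Query 2 returns: [(16.83,)]

Reason: AVG vs SUM give different aggregate values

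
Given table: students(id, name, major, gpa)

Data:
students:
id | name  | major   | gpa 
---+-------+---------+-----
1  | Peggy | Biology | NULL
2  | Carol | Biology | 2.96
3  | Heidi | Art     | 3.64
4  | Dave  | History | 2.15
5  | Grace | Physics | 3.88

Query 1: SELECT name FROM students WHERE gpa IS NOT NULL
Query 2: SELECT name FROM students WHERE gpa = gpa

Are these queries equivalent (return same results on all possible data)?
Yes, equivalent

Both queries return: [('Carol',), ('Dave',), ('Grace',), ('Heidi',)]

Reason: IS NOT NULL vs self-equality (both exclude NULLs)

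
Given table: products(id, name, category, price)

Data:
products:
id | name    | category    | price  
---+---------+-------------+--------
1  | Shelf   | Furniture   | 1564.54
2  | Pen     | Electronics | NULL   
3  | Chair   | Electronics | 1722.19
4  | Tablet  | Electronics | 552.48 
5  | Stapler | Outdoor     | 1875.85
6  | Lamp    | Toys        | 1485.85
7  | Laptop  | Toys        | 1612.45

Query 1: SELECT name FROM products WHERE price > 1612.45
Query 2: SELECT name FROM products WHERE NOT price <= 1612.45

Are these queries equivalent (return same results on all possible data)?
Yes, equivalent

Both queries return: [('Chair',), ('Stapler',)]

Reason: Both filter price > 1612.45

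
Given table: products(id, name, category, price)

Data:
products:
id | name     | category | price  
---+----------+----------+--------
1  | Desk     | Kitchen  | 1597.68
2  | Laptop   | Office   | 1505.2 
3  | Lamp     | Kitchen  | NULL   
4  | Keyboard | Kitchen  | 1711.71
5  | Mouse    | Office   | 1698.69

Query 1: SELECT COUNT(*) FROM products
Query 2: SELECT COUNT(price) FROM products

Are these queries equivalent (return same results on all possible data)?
No, not equivalent

Query 1 returns: [(5,)]
Query 2 returns: [(4,)]

Reason: COUNT(*) includes NULLs, COUNT(column) excludes them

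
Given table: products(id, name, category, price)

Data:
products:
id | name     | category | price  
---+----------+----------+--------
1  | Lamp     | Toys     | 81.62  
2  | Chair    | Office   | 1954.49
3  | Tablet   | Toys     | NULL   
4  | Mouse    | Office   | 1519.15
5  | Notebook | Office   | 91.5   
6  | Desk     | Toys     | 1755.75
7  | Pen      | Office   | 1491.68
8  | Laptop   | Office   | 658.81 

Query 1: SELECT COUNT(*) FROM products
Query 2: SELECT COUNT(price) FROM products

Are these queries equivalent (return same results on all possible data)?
No, not equivalent

Query 1 returns: [(8,)]
Query 2 returns: [(7,)]

Reason: COUNT(*) includes NULLs, COUNT(column) excludes them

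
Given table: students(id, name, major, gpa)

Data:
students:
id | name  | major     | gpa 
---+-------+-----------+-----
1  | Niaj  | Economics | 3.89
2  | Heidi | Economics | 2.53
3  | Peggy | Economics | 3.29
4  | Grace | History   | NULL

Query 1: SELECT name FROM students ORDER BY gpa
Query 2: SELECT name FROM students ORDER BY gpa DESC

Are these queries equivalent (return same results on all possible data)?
No, not equivalent

Query 1 returns: [('Grace',), ('Heidi',), ('Peggy',), ('Niaj',)]
Query 2 returns: [('Niaj',), ('Peggy',), ('Heidi',), ('Grace',)]

Reason: ASC vs DESC gives opposite ordering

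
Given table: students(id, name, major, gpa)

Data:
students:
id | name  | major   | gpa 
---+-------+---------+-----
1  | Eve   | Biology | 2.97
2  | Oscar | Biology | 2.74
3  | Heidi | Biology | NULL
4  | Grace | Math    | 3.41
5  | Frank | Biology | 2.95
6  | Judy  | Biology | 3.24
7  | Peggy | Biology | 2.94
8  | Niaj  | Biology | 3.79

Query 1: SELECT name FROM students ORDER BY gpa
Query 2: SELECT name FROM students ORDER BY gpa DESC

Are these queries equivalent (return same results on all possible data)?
No, not equivalent

Query 1 returns: [('Heidi',), ('Oscar',), ('Peggy',), ('Frank',), ('Eve',), ('Judy',), ('Grace',), ('Niaj',)]
Query 2 returns: [('Niaj',), ('Grace',), ('Judy',), ('Eve',), ('Frank',), ('Peggy',), ('Oscar',), ('Heidi',)]

Reason: ASC vs DESC gives opposite ordering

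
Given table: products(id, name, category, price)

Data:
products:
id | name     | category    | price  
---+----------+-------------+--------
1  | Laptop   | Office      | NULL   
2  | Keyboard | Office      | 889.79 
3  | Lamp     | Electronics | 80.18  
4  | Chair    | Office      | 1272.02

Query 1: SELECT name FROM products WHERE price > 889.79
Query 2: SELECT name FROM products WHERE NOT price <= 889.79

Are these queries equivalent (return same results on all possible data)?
Yes, equivalent

Both queries return: [('Chair',)]

Reason: Both filter price > 889.79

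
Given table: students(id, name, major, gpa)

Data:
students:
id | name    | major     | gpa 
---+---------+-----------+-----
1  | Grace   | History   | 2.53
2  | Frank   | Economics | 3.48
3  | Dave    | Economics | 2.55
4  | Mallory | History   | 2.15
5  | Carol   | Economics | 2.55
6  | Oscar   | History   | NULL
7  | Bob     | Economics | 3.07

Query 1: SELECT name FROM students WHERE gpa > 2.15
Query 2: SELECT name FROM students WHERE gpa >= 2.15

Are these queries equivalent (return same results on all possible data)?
No, not equivalent

Query 1 returns: [('Grace',), ('Frank',), ('Dave',), ('Carol',), ('Bob',)]
Query 2 returns: [('Grace',), ('Frank',), ('Dave',), ('Mallory',), ('Carol',), ('Bob',)]

Reason: > vs >= gives different results when gpa = 2.15 exists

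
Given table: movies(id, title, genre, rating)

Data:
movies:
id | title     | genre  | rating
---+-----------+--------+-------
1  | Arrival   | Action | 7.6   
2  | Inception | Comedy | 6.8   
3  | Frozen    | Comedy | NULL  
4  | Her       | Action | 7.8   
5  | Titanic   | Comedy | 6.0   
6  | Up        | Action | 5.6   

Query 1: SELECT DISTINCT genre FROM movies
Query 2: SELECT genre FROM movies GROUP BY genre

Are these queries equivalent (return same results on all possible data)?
Yes, equivalent

Both queries return: [('Action',), ('Comedy',)]

Reason: Both get unique genres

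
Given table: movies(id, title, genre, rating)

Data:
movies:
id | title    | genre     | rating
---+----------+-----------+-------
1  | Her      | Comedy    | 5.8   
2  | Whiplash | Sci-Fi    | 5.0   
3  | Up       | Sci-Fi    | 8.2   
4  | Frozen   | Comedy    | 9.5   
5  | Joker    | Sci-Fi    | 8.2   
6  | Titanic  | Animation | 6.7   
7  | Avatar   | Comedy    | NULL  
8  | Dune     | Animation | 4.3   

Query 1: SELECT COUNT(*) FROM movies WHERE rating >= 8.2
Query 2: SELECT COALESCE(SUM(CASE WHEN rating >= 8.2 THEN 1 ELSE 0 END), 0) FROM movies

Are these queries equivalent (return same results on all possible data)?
Yes, equivalent

Both queries return: [(3,)]

Reason: COUNT with WHERE vs conditional SUM (COALESCE handles empty-table NULL)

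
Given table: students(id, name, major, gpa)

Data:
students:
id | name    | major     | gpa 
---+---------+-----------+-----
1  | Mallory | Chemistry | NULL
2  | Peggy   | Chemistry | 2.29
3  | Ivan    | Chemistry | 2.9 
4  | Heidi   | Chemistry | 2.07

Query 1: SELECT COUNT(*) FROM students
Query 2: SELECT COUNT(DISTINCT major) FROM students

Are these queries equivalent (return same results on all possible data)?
No, not equivalent

Query 1 returns: [(4,)]
Query 2 returns: [(1,)]

Reason: COUNT(*) counts rows, COUNT(DISTINCT major) counts unique majors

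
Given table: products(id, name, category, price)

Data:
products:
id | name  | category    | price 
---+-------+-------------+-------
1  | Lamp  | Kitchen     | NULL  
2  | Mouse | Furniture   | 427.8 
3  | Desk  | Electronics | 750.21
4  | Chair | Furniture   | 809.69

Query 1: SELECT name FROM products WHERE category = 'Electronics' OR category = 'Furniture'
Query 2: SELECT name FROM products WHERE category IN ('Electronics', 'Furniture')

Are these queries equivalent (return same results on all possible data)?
Yes, equivalent

Both queries return: [('Chair',), ('Desk',), ('Mouse',)]

Reason: OR vs IN are equivalent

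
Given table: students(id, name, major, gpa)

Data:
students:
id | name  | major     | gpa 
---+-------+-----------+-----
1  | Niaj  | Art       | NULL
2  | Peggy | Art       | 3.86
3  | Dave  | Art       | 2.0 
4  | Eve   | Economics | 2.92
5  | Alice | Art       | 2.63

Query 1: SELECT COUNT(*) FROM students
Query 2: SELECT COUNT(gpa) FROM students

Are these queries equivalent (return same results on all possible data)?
No, not equivalent

Query 1 returns: [(5,)]
Query 2 returns: [(4,)]

Reason: COUNT(*) includes NULLs, COUNT(column) excludes them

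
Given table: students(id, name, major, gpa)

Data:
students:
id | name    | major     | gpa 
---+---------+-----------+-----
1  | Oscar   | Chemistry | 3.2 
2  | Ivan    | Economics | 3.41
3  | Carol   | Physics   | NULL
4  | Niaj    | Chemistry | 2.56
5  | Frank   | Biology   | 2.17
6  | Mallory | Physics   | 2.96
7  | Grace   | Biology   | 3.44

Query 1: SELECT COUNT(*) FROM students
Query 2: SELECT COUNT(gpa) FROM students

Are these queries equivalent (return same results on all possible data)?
No, not equivalent

Query 1 returns: [(7,)]
Query 2 returns: [(6,)]

Reason: COUNT(*) includes NULLs, COUNT(column) excludes them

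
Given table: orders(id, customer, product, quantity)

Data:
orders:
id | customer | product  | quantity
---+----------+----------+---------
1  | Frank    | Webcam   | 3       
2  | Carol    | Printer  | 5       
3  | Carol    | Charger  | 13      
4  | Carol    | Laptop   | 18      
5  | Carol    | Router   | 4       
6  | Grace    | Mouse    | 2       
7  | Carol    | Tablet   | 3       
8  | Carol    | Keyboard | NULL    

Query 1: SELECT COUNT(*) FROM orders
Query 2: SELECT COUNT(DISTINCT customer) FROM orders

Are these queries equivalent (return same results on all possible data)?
No, not equivalent

Query 1 returns: [(8,)]
Query 2 returns: [(3,)]

Reason: COUNT(*) counts rows, COUNT(DISTINCT customer) counts unique customers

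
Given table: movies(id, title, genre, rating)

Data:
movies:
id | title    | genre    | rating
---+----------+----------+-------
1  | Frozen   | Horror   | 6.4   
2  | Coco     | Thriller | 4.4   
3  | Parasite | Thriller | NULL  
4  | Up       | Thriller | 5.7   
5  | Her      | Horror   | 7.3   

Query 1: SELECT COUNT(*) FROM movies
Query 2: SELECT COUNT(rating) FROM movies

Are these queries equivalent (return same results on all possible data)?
No, not equivalent

Query 1 returns: [(5,)]
Query 2 returns: [(4,)]

Reason: COUNT(*) includes NULLs, COUNT(column) excludes them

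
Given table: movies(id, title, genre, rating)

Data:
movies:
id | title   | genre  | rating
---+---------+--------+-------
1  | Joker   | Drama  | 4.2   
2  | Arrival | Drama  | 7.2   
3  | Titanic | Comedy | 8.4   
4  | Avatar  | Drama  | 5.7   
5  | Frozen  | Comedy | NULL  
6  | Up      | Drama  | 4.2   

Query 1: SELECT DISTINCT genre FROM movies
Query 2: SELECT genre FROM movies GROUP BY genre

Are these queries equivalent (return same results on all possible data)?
Yes, equivalent

Both queries return: [('Comedy',), ('Drama',)]

Reason: Both get unique genres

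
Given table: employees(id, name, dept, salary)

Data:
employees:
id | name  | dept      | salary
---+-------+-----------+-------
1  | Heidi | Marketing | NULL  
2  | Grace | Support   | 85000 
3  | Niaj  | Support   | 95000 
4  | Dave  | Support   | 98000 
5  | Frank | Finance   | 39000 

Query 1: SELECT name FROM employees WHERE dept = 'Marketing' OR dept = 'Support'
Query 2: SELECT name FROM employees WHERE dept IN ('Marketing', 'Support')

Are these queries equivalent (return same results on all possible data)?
Yes, equivalent

Both queries return: [('Dave',), ('Grace',), ('Heidi',), ('Niaj',)]

Reason: OR vs IN are equivalent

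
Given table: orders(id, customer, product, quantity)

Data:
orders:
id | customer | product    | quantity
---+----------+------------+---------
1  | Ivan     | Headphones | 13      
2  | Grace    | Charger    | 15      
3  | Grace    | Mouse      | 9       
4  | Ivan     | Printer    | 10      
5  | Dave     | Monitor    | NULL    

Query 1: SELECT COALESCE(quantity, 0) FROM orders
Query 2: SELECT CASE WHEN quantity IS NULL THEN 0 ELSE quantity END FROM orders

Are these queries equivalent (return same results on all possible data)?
Yes, equivalent

Both queries return: [(0,), (9,), (10,), (13,), (15,)]

Reason: COALESCE vs CASE for NULL handling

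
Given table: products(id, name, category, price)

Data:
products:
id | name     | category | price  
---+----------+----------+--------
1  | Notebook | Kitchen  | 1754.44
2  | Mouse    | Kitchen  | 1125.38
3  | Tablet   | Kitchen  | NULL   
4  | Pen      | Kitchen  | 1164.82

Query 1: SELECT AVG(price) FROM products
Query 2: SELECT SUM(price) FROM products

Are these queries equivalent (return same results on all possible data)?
No, not equivalent

Query 1 returns: [(1348.2133333333334,)]
Query 2 returns: [(4044.6400000000003,)]

Reason: AVG vs SUM give different aggregate values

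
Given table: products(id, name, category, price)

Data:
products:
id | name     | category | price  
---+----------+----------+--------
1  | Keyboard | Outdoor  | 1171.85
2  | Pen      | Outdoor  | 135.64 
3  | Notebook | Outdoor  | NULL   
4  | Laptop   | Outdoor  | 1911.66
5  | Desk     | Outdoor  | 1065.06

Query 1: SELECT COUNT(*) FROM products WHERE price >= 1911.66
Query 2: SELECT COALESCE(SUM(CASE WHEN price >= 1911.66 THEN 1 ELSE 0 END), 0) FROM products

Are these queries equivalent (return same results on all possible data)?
Yes, equivalent

Both queries return: [(1,)]

Reason: COUNT with WHERE vs conditional SUM (COALESCE handles empty-table NULL)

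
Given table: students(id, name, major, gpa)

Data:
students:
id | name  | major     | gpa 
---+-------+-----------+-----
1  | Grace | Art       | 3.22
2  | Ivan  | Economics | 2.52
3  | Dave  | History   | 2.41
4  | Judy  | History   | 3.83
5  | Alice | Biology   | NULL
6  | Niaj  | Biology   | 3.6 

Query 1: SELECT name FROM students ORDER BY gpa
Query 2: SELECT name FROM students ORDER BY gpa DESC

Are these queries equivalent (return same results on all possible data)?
No, not equivalent

Query 1 returns: [('Alice',), ('Dave',), ('Ivan',), ('Grace',), ('Niaj',), ('Judy',)]
Query 2 returns: [('Judy',), ('Niaj',), ('Grace',), ('Ivan',), ('Dave',), ('Alice',)]

Reason: ASC vs DESC gives opposite ordering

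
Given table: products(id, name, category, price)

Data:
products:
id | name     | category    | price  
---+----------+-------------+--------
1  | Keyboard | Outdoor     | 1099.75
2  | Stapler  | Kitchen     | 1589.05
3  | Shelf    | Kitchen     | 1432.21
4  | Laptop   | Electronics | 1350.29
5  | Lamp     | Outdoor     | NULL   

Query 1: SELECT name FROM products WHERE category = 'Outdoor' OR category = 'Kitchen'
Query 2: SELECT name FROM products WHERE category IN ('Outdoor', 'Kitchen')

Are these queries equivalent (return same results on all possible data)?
Yes, equivalent

Both queries return: [('Keyboard',), ('Lamp',), ('Shelf',), ('Stapler',)]

Reason: OR vs IN are equivalent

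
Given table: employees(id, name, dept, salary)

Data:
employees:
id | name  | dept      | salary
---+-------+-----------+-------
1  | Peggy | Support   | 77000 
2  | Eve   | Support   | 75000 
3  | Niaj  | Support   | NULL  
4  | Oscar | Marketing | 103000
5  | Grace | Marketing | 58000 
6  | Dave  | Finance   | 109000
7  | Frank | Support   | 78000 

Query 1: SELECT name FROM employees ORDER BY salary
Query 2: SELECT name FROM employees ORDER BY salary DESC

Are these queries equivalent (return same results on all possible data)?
No, not equivalent

Query 1 returns: [('Niaj',), ('Grace',), ('Eve',), ('Peggy',), ('Frank',), ('Oscar',), ('Dave',)]
Query 2 returns: [('Dave',), ('Oscar',), ('Frank',), ('Peggy',), ('Eve',), ('Grace',), ('Niaj',)]

Reason: ASC vs DESC gives opposite ordering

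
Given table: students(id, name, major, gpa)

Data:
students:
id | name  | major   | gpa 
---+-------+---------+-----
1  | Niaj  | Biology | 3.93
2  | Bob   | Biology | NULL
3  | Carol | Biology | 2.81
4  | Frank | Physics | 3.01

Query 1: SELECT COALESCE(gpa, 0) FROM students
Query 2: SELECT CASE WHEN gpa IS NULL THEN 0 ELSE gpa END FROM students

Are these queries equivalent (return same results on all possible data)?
Yes, equivalent

Both queries return: [(0,), (2.81,), (3.01,), (3.93,)]

Reason: COALESCE vs CASE for NULL handling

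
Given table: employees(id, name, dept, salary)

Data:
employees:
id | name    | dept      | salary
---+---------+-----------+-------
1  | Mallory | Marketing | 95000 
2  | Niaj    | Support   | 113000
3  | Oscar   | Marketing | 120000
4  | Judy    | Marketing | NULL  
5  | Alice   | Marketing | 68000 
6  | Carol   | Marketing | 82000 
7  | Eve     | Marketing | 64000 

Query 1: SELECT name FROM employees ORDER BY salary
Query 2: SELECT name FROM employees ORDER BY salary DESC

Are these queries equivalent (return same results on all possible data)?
No, not equivalent

Query 1 returns: [('Judy',), ('Eve',), ('Alice',), ('Carol',), ('Mallory',), ('Niaj',), ('Oscar',)]
Query 2 returns: [('Oscar',), ('Niaj',), ('Mallory',), ('Carol',), ('Alice',), ('Eve',), ('Judy',)]

Reason: ASC vs DESC gives opposite ordering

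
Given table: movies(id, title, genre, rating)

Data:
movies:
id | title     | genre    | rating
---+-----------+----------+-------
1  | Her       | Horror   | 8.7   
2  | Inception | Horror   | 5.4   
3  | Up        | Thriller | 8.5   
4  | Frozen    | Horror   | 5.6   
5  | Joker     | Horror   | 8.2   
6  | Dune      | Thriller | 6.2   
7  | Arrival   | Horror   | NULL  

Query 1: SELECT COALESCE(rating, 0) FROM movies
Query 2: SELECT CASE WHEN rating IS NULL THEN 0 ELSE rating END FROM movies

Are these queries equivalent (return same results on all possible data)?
Yes, equivalent

Both queries return: [(0,), (5.4,), (5.6,), (6.2,), (8.2,), (8.5,), (8.7,)]

Reason: COALESCE vs CASE for NULL handling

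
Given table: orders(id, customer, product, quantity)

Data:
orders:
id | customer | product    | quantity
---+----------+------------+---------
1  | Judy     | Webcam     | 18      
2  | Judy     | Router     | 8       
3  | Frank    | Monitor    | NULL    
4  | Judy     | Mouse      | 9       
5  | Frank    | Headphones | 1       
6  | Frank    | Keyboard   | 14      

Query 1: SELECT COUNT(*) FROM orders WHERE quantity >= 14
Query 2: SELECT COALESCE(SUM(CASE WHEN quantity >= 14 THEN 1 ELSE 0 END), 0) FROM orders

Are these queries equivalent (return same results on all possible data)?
Yes, equivalent

Both queries return: [(2,)]

Reason: COUNT with WHERE vs conditional SUM (COALESCE handles empty-table NULL)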